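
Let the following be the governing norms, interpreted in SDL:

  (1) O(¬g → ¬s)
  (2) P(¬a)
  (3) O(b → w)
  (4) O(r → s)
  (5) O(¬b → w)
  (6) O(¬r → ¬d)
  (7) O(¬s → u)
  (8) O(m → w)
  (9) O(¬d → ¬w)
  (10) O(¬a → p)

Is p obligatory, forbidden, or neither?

Neither

Premise 10 is O(¬a → p), but O(¬a) is not derivable from the premises (the permission P(¬a) asserts only ¬O(a), not O(¬a)), so it does not yield O(p).
No premise or chain of K-axiom applications forces O(p), and none forces O(¬p). So p is neither obligatory nor forbidden under these norms.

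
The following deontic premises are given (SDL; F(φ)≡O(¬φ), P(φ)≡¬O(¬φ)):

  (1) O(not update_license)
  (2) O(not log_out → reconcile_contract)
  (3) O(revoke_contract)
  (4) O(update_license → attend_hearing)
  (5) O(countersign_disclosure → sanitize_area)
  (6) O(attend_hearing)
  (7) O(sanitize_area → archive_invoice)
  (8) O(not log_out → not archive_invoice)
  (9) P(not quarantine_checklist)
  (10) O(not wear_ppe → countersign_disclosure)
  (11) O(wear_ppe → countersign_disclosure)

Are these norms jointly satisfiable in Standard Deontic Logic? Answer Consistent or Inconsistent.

Consistent

Premise 4 is O(update_license → attend_hearing); even if O(attend_hearing) held, inferring O(update_license) would be affirming the consequent — invalid.
So O(update_license) is not derivable, and the apparent clash with O(not update_license) does not arise.
A world satisfying every obligation exists (e.g. archive_invoice=true, attend_hearing=true, countersign_disclosure=true, log_out=true, quarantine_checklist=false, reconcile_contract=false, revoke_contract=true, sanitize_area=true, update_license=false, wear_ppe=false); no atom is both obligatory and forbidden, so the set is consistent.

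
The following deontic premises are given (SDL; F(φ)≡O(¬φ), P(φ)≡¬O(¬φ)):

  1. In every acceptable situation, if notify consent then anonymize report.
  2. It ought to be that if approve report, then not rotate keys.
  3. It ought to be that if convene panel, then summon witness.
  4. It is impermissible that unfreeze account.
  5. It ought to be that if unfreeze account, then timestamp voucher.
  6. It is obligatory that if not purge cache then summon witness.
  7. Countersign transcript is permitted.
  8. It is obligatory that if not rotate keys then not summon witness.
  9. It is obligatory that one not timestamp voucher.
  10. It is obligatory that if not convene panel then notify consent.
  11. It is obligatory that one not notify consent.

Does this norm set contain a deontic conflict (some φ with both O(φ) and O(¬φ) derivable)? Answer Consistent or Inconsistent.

Premise 5 is O(unfreeze_account → timestamp_voucher), but O(unfreeze_account) is not derivable from the premises, so it does not yield O(timestamp_voucher).
So O(timestamp_voucher) is not derivable, and the apparent clash with O(¬timestamp_voucher) does not arise.
A world satisfying every obligation exists (e.g. anonymize_report=false, approve_report=false, convene_panel=true, countersign_transcript=false, notify_consent=false, purge_cache=false, rotate_keys=true, summon_witness=true, timestamp_voucher=false, unfreeze_account=false); no atom is both obligatory and forbidden, so the set is consistent.

Consistent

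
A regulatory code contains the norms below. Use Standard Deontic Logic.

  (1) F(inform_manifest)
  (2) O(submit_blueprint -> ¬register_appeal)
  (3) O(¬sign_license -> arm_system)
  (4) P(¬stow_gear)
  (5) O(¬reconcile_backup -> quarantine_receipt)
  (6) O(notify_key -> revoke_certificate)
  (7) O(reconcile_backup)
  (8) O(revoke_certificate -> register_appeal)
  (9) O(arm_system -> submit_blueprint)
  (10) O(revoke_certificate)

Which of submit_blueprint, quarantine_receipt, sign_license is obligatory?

sign_license

Premise 10 gives O(revoke_certificate).
Premise 8 is O(revoke_certificate -> register_appeal); since O(revoke_certificate), deontic closure gives O(register_appeal).
The contrapositive of premise 2 (O(submit_blueprint -> ¬register_appeal)) is O(register_appeal -> ¬submit_blueprint), and O(register_appeal) is already established, so O(¬submit_blueprint).
Premise 9 is O(arm_system -> submit_blueprint); contrapositively O(¬submit_blueprint -> ¬arm_system). Since O(¬submit_blueprint) holds, K gives O(¬arm_system).
Premise 3 is O(¬sign_license -> arm_system); contrapositively O(¬arm_system -> sign_license). Since O(¬arm_system) holds, K gives O(sign_license).
So O(sign_license) holds — sign_license is obligatory. None of the other listed options is made obligatory by any chain of premises.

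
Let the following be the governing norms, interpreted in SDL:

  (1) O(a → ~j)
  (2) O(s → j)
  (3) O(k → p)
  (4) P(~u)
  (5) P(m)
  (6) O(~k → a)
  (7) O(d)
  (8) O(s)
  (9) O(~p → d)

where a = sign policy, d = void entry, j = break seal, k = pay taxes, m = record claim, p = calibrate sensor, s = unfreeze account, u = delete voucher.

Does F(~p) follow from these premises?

Yes

From premise 8 we have O(s).
With premise 2, O(s → j), the K-axiom yields O(j).
Premise 1 is O(a → ~j); contrapositively O(j → ~a). Since O(j) holds, K gives O(~a).
Premise 6, O(~k → a), contraposes to O(~a → k); with O(~a) we get O(k).
Applying K to premise 3 (O(k → p)) and O(k) yields O(p).
Premises 4, 5, 7, 9 do not contribute to this derivation.
So O(p) holds, i.e. F(~p). The claim follows.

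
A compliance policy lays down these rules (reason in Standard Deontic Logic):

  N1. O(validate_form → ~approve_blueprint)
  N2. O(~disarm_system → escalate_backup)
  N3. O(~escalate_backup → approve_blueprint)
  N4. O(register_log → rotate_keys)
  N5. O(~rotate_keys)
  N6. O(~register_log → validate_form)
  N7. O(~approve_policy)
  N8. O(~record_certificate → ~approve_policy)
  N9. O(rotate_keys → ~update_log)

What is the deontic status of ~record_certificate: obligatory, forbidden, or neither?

Premise 8 is O(~record_certificate → ~approve_policy); even if O(~approve_policy) held, inferring O(~record_certificate) would be affirming the consequent — invalid.
No premise or chain of K-axiom applications forces O(~record_certificate), and none forces O(record_certificate). So ~record_certificate is neither obligatory nor forbidden under these norms.

Neither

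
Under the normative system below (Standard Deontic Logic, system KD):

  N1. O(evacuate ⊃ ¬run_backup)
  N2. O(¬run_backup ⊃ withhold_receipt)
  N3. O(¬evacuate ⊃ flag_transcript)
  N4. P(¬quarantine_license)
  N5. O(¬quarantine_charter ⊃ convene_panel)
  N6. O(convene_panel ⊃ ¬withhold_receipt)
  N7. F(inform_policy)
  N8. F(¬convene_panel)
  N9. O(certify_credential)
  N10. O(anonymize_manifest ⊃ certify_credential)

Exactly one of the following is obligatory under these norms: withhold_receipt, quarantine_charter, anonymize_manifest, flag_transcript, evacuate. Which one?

F(¬convene_panel) at premise 8 means O(convene_panel).
Premise 6 is O(convene_panel ⊃ ¬withhold_receipt); since O(convene_panel), deontic closure gives O(¬withhold_receipt).
Premise 2 is O(¬run_backup ⊃ withhold_receipt); contrapositively O(¬withhold_receipt ⊃ run_backup). Since O(¬withhold_receipt) holds, K gives O(run_backup).
Premise 1 is O(evacuate ⊃ ¬run_backup); contrapositively O(run_backup ⊃ ¬evacuate). Since O(run_backup) holds, K gives O(¬evacuate).
Premise 3 is O(¬evacuate ⊃ flag_transcript); since O(¬evacuate), deontic closure gives O(flag_transcript).
So O(flag_transcript) holds — flag_transcript is obligatory. None of the other listed options is made obligatory by any chain of premises.

flag_transcript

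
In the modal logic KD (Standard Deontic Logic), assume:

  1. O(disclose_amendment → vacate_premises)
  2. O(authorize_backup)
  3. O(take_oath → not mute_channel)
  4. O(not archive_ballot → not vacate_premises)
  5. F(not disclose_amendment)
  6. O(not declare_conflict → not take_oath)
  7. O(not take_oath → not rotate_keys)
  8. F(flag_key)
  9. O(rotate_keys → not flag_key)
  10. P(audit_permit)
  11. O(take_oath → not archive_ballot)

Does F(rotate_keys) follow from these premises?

Premise 5, F(not disclose_amendment), is equivalent to O(disclose_amendment).
From O(disclose_amendment) and premise 1, O(disclose_amendment → vacate_premises), we obtain O(vacate_premises).
Premise 4, O(not archive_ballot → not vacate_premises), contraposes to O(vacate_premises → archive_ballot); with O(vacate_premises) we get O(archive_ballot).
Premise 11, O(take_oath → not archive_ballot), contraposes to O(archive_ballot → not take_oath); with O(archive_ballot) we get O(not take_oath).
With premise 7, O(not take_oath → not rotate_keys), the K-axiom yields O(not rotate_keys).
Premises 2, 3, 6, 8, 9, 10 do not contribute to this derivation.
So O(not rotate_keys) holds, i.e. F(rotate_keys). The claim follows.

Yes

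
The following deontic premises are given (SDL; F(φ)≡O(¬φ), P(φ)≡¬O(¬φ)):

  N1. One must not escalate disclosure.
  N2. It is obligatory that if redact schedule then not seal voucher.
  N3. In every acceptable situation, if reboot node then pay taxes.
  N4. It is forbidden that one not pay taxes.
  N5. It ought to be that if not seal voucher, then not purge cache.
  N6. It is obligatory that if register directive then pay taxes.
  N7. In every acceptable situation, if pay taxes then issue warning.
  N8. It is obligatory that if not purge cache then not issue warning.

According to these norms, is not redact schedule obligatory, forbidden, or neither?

F(¬pay_taxes) at premise 4 means O(pay_taxes).
Applying K to premise 7 (O(pay_taxes → issue_warning)) and O(pay_taxes) yields O(issue_warning).
The contrapositive of premise 8 (O(¬purge_cache → ¬issue_warning)) is O(issue_warning → purge_cache), and O(issue_warning) is already established, so O(purge_cache).
Premise 5, O(¬seal_voucher → ¬purge_cache), contraposes to O(purge_cache → seal_voucher); with O(purge_cache) we get O(seal_voucher).
The contrapositive of premise 2 (O(redact_schedule → ¬seal_voucher)) is O(seal_voucher → ¬redact_schedule), and O(seal_voucher) is already established, so O(¬redact_schedule).
Premises 1, 3, 6 do not contribute to this derivation.
Hence ¬redact_schedule is obligatory.

Obligatory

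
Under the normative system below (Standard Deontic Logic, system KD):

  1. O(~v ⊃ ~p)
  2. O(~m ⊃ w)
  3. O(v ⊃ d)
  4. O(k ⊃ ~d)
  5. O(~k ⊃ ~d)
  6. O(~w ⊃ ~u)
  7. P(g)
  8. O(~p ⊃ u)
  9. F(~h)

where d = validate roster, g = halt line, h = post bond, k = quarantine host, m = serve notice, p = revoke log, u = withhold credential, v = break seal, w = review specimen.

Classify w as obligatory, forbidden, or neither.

Premises 4 and 5 are O(k ⊃ ~d) and O(~k ⊃ ~d); every ideal world satisfies k or ~k, so in either case ~d holds — hence O(~d).
Premise 3 is O(v ⊃ d); contrapositively O(~d ⊃ ~v). Since O(~d) holds, K gives O(~v).
With premise 1, O(~v ⊃ ~p), the K-axiom yields O(~p).
Applying K to premise 8 (O(~p ⊃ u)) and O(~p) yields O(u).
Premise 6, O(~w ⊃ ~u), contraposes to O(u ⊃ w); with O(u) we get O(w).
Premises 2, 7, 9 do not contribute to this derivation.
Hence w is obligatory.

Obligatory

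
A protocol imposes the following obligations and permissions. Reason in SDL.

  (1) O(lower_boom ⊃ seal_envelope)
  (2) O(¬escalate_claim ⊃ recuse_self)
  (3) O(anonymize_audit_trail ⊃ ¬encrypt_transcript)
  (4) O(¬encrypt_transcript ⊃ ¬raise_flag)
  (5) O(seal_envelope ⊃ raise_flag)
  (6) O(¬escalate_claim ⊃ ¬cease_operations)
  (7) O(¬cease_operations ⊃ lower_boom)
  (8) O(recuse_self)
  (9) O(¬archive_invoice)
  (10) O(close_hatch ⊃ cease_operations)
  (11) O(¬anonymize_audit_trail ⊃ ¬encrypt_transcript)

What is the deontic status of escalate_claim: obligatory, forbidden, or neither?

Premises 3 and 11 cover both cases: O(anonymize_audit_trail ⊃ ¬encrypt_transcript) and O(¬anonymize_audit_trail ⊃ ¬encrypt_transcript). Since anonymize_audit_trail ∨ ¬anonymize_audit_trail is a tautology, O(¬encrypt_transcript) follows.
Premise 4 is O(¬encrypt_transcript ⊃ ¬raise_flag); since O(¬encrypt_transcript), deontic closure gives O(¬raise_flag).
Premise 5 is O(seal_envelope ⊃ raise_flag); contrapositively O(¬raise_flag ⊃ ¬seal_envelope). Since O(¬raise_flag) holds, K gives O(¬seal_envelope).
The contrapositive of premise 1 (O(lower_boom ⊃ seal_envelope)) is O(¬seal_envelope ⊃ ¬lower_boom), and O(¬seal_envelope) is already established, so O(¬lower_boom).
Premise 7 is O(¬cease_operations ⊃ lower_boom); contrapositively O(¬lower_boom ⊃ cease_operations). Since O(¬lower_boom) holds, K gives O(cease_operations).
Premise 6 is O(¬escalate_claim ⊃ ¬cease_operations); contrapositively O(cease_operations ⊃ escalate_claim). Since O(cease_operations) holds, K gives O(escalate_claim).
Premises 2, 8, 9, 10 do not contribute to this derivation.
Hence escalate_claim is obligatory.

Obligatory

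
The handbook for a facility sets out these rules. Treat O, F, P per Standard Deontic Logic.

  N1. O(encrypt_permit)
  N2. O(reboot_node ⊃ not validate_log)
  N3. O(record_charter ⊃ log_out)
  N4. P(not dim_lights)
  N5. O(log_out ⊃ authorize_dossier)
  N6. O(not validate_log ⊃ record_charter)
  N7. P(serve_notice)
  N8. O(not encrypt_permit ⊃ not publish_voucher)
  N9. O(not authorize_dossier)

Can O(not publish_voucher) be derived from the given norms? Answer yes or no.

No

Premise 8 is O(not encrypt_permit ⊃ not publish_voucher), but O(not encrypt_permit) is not derivable from the premises, so it does not yield O(not publish_voucher).
No other premise forces O(not publish_voucher). An ideal world satisfying every premise can still have not publish_voucher false, so O(not publish_voucher) is not derivable.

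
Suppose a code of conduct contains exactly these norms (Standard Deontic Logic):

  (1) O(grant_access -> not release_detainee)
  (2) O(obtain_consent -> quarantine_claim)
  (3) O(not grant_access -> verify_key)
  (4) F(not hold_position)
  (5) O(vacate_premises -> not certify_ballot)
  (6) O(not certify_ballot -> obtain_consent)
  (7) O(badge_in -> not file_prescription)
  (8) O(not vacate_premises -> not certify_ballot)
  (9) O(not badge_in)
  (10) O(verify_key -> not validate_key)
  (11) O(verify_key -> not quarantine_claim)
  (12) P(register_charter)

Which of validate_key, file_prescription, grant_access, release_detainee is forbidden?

Premises 8 and 5 are O(not vacate_premises -> not certify_ballot) and O(vacate_premises -> not certify_ballot); every ideal world satisfies not vacate_premises or vacate_premises, so in either case not certify_ballot holds — hence O(not certify_ballot).
Premise 6 is O(not certify_ballot -> obtain_consent); since O(not certify_ballot), deontic closure gives O(obtain_consent).
Premise 2 is O(obtain_consent -> quarantine_claim); since O(obtain_consent), deontic closure gives O(quarantine_claim).
Premise 11 is O(verify_key -> not quarantine_claim); contrapositively O(quarantine_claim -> not verify_key). Since O(quarantine_claim) holds, K gives O(not verify_key).
Premise 3 is O(not grant_access -> verify_key); contrapositively O(not verify_key -> grant_access). Since O(not verify_key) holds, K gives O(grant_access).
From O(grant_access) and premise 1, O(grant_access -> not release_detainee), we obtain O(not release_detainee).
So O(not release_detainee) holds, i.e. release_detainee is forbidden. None of the other listed options is forbidden under the premises.

release_detainee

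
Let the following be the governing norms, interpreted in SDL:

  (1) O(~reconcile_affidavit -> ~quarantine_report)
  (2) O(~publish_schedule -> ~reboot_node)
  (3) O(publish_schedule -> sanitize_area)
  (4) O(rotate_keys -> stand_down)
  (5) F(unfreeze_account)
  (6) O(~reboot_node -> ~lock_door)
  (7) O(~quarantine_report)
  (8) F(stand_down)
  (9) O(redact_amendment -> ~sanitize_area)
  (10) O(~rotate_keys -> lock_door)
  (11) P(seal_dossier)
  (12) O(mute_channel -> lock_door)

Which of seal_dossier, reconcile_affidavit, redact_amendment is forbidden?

Premise 8, F(stand_down), is equivalent to O(~stand_down).
Premise 4 is O(rotate_keys -> stand_down); contrapositively O(~stand_down -> ~rotate_keys). Since O(~stand_down) holds, K gives O(~rotate_keys).
With premise 10, O(~rotate_keys -> lock_door), the K-axiom yields O(lock_door).
The contrapositive of premise 6 (O(~reboot_node -> ~lock_door)) is O(lock_door -> reboot_node), and O(lock_door) is already established, so O(reboot_node).
Premise 2, O(~publish_schedule -> ~reboot_node), contraposes to O(reboot_node -> publish_schedule); with O(reboot_node) we get O(publish_schedule).
Applying K to premise 3 (O(publish_schedule -> sanitize_area)) and O(publish_schedule) yields O(sanitize_area).
Premise 9, O(redact_amendment -> ~sanitize_area), contraposes to O(sanitize_area -> ~redact_amendment); with O(sanitize_area) we get O(~redact_amendment).
So O(~redact_amendment) holds, i.e. redact_amendment is forbidden. None of the other listed options is forbidden under the premises.

redact_amendment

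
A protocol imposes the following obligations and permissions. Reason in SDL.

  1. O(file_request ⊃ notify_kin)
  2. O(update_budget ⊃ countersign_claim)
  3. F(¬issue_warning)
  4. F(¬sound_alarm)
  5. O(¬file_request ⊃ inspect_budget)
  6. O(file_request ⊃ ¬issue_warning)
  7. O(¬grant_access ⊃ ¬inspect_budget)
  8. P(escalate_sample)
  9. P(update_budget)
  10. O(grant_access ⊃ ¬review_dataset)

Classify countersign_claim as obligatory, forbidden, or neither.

Neither

Premise 2 is O(update_budget ⊃ countersign_claim), but O(update_budget) is not derivable from the premises (the permission P(update_budget) asserts only ¬O(¬update_budget), not O(update_budget)), so it does not yield O(countersign_claim).
No premise or chain of K-axiom applications forces O(countersign_claim), and none forces O(¬countersign_claim). So countersign_claim is neither obligatory nor forbidden under these norms.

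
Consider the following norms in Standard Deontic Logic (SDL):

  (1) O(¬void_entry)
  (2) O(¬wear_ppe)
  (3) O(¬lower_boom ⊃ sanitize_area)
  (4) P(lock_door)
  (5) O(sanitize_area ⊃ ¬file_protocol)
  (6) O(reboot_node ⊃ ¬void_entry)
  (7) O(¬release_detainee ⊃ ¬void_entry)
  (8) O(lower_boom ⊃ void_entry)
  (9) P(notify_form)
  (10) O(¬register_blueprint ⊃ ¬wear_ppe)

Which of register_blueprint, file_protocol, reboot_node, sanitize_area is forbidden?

file_protocol

From premise 1 we have O(¬void_entry).
Premise 8 is O(lower_boom ⊃ void_entry); contrapositively O(¬void_entry ⊃ ¬lower_boom). Since O(¬void_entry) holds, K gives O(¬lower_boom).
Premise 3 is O(¬lower_boom ⊃ sanitize_area); since O(¬lower_boom), deontic closure gives O(sanitize_area).
Premise 5 is O(sanitize_area ⊃ ¬file_protocol); since O(sanitize_area), deontic closure gives O(¬file_protocol).
So O(¬file_protocol) holds, i.e. file_protocol is forbidden. None of the other listed options is forbidden under the premises.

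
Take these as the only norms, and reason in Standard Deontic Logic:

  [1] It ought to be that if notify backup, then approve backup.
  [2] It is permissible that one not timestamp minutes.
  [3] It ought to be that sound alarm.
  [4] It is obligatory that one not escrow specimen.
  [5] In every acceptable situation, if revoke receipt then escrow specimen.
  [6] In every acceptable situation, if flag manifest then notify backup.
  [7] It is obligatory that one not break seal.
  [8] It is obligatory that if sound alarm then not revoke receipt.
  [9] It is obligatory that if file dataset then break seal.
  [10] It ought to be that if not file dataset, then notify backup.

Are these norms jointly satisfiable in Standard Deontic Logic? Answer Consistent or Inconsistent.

Consistent

Premise 5 is O(revoke_receipt → escrow_specimen), but O(revoke_receipt) is not derivable from the premises, so it does not yield O(escrow_specimen).
So O(escrow_specimen) is not derivable, and the apparent clash with O(¬escrow_specimen) does not arise.
A world satisfying every obligation exists (e.g. approve_backup=true, break_seal=false, escrow_specimen=false, file_dataset=false, flag_manifest=false, notify_backup=true, revoke_receipt=false, sound_alarm=true, timestamp_minutes=false); no atom is both obligatory and forbidden, so the set is consistent.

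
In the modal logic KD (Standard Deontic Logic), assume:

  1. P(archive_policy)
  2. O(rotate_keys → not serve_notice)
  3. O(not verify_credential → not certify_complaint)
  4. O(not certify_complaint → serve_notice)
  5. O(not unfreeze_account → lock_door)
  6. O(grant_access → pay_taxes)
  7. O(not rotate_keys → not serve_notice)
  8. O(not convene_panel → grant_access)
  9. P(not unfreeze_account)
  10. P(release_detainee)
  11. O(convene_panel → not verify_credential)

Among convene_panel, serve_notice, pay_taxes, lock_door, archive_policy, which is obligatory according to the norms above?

Premises 2 and 7 cover both cases: O(rotate_keys → not serve_notice) and O(not rotate_keys → not serve_notice). Since rotate_keys ∨ not rotate_keys is a tautology, O(not serve_notice) follows.
The contrapositive of premise 4 (O(not certify_complaint → serve_notice)) is O(not serve_notice → certify_complaint), and O(not serve_notice) is already established, so O(certify_complaint).
The contrapositive of premise 3 (O(not verify_credential → not certify_complaint)) is O(certify_complaint → verify_credential), and O(certify_complaint) is already established, so O(verify_credential).
The contrapositive of premise 11 (O(convene_panel → not verify_credential)) is O(verify_credential → not convene_panel), and O(verify_credential) is already established, so O(not convene_panel).
Premise 8 is O(not convene_panel → grant_access); since O(not convene_panel), deontic closure gives O(grant_access).
Premise 6 is O(grant_access → pay_taxes); since O(grant_access), deontic closure gives O(pay_taxes).
So O(pay_taxes) holds — pay_taxes is obligatory. None of the other listed options is made obligatory by any chain of premises.

pay_taxes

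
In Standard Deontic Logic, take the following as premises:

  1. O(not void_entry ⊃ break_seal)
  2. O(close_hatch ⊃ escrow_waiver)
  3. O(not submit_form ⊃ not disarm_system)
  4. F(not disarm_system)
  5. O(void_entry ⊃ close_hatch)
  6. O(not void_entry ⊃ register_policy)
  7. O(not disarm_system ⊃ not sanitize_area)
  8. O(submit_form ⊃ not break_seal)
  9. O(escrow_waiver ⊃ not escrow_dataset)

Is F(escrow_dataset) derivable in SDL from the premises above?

Premise 4 is F(not disarm_system), i.e. O(disarm_system).
Premise 3 is O(not submit_form ⊃ not disarm_system); contrapositively O(disarm_system ⊃ submit_form). Since O(disarm_system) holds, K gives O(submit_form).
From O(submit_form) and premise 8, O(submit_form ⊃ not break_seal), we obtain O(not break_seal).
Premise 1 is O(not void_entry ⊃ break_seal); contrapositively O(not break_seal ⊃ void_entry). Since O(not break_seal) holds, K gives O(void_entry).
With premise 5, O(void_entry ⊃ close_hatch), the K-axiom yields O(close_hatch).
Applying K to premise 2 (O(close_hatch ⊃ escrow_waiver)) and O(close_hatch) yields O(escrow_waiver).
From O(escrow_waiver) and premise 9, O(escrow_waiver ⊃ not escrow_dataset), we obtain O(not escrow_dataset).
Premises 6, 7 do not contribute to this derivation.
So O(not escrow_dataset) holds, i.e. F(escrow_dataset). The claim follows.

Yes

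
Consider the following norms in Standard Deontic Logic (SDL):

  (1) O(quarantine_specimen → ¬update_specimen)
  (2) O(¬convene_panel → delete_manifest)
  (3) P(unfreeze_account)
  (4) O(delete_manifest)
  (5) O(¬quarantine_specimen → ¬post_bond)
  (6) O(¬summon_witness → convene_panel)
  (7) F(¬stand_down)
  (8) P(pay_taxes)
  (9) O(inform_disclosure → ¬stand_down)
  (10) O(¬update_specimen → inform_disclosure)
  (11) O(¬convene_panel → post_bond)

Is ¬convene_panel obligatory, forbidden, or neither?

Premise 7 is F(¬stand_down), i.e. O(stand_down).
Premise 9, O(inform_disclosure → ¬stand_down), contraposes to O(stand_down → ¬inform_disclosure); with O(stand_down) we get O(¬inform_disclosure).
Premise 10 is O(¬update_specimen → inform_disclosure); contrapositively O(¬inform_disclosure → update_specimen). Since O(¬inform_disclosure) holds, K gives O(update_specimen).
Premise 1, O(quarantine_specimen → ¬update_specimen), contraposes to O(update_specimen → ¬quarantine_specimen); with O(update_specimen) we get O(¬quarantine_specimen).
With premise 5, O(¬quarantine_specimen → ¬post_bond), the K-axiom yields O(¬post_bond).
The contrapositive of premise 11 (O(¬convene_panel → post_bond)) is O(¬post_bond → convene_panel), and O(¬post_bond) is already established, so O(convene_panel).
Premises 2, 3, 4, 6, 8 do not contribute to this derivation.
Thus O(convene_panel), which is F(¬convene_panel): ¬convene_panel is forbidden.

Forbidden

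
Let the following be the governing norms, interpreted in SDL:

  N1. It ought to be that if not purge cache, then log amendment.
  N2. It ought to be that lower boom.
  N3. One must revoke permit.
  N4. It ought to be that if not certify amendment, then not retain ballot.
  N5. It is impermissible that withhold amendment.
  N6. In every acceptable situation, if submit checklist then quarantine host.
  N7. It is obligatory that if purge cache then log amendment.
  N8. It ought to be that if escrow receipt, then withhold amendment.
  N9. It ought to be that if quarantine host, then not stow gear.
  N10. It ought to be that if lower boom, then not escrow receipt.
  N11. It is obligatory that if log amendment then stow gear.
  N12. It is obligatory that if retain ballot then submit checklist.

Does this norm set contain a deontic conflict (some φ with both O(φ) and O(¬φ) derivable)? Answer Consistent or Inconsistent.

Consistent

Premise 8 is O(escrow_receipt → withhold_amendment), but O(escrow_receipt) is not derivable from the premises, so it does not yield O(withhold_amendment).
So O(withhold_amendment) is not derivable, and the apparent clash with O(¬withhold_amendment) does not arise.
A world satisfying every obligation exists (e.g. certify_amendment=false, escrow_receipt=false, log_amendment=true, lower_boom=true, purge_cache=false, quarantine_host=false, retain_ballot=false, revoke_permit=true, stow_gear=true, submit_checklist=false, withhold_amendment=false); no atom is both obligatory and forbidden, so the set is consistent.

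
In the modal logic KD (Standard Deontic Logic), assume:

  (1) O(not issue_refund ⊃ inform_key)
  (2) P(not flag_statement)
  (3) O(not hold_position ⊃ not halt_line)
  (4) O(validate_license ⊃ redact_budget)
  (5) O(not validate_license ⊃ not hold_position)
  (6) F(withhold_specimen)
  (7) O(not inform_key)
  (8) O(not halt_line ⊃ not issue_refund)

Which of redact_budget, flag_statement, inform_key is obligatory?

Premise 7 gives O(not inform_key).
Premise 1, O(not issue_refund ⊃ inform_key), contraposes to O(not inform_key ⊃ issue_refund); with O(not inform_key) we get O(issue_refund).
The contrapositive of premise 8 (O(not halt_line ⊃ not issue_refund)) is O(issue_refund ⊃ halt_line), and O(issue_refund) is already established, so O(halt_line).
Premise 3 is O(not hold_position ⊃ not halt_line); contrapositively O(halt_line ⊃ hold_position). Since O(halt_line) holds, K gives O(hold_position).
Premise 5 is O(not validate_license ⊃ not hold_position); contrapositively O(hold_position ⊃ validate_license). Since O(hold_position) holds, K gives O(validate_license).
From O(validate_license) and premise 4, O(validate_license ⊃ redact_budget), we obtain O(redact_budget).
So O(redact_budget) holds — redact_budget is obligatory. None of the other listed options is made obligatory by any chain of premises.

redact_budget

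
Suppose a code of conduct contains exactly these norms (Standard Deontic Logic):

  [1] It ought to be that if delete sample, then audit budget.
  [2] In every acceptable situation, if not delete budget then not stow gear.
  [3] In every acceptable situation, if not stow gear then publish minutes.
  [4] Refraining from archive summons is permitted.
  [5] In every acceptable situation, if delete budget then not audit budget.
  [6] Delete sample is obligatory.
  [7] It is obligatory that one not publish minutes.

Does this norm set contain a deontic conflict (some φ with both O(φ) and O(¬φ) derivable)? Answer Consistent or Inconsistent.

Premise 7 states O(¬publish_minutes) outright.
Premise 3, O(¬stow_gear → publish_minutes), contraposes to O(¬publish_minutes → stow_gear); with O(¬publish_minutes) we get O(stow_gear).
The contrapositive of premise 2 (O(¬delete_budget → ¬stow_gear)) is O(stow_gear → delete_budget), and O(stow_gear) is already established, so O(delete_budget).
Applying K to premise 5 (O(delete_budget → ¬audit_budget)) and O(delete_budget) yields O(¬audit_budget).
Premise 1, O(delete_sample → audit_budget), contraposes to O(¬audit_budget → ¬delete_sample); with O(¬audit_budget) we get O(¬delete_sample).
But premise 6 directly asserts O(delete_sample).
We now have both O(¬delete_sample) and O(delete_sample) — delete_sample is simultaneously obligatory and forbidden, violating the D-axiom.

Inconsistent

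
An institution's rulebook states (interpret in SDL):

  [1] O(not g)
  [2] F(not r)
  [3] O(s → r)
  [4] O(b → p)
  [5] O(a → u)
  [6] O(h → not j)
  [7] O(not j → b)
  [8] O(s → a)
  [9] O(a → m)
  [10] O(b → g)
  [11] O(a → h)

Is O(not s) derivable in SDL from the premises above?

Premise 1 states O(not g) outright.
Premise 10, O(b → g), contraposes to O(not g → not b); with O(not g) we get O(not b).
The contrapositive of premise 7 (O(not j → b)) is O(not b → j), and O(not b) is already established, so O(j).
Premise 6, O(h → not j), contraposes to O(j → not h); with O(j) we get O(not h).
The contrapositive of premise 11 (O(a → h)) is O(not h → not a), and O(not h) is already established, so O(not a).
The contrapositive of premise 8 (O(s → a)) is O(not a → not s), and O(not a) is already established, so O(not s).
Premises 2, 3, 4, 5, 9 do not contribute to this derivation.
So O(not s) follows.

Yes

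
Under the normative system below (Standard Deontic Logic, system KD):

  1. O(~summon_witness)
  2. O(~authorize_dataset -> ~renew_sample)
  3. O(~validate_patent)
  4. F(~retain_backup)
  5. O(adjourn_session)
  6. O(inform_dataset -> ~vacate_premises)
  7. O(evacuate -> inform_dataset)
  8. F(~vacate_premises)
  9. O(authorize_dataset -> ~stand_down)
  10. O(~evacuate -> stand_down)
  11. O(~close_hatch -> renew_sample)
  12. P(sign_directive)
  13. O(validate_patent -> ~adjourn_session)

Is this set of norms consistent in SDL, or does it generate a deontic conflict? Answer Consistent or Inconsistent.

Consistent

Premise 13 is O(validate_patent -> ~adjourn_session), but O(validate_patent) is not derivable from the premises, so it does not yield O(~adjourn_session).
So O(~adjourn_session) is not derivable, and the apparent clash with O(adjourn_session) does not arise.
A world satisfying every obligation exists (e.g. adjourn_session=true, authorize_dataset=false, close_hatch=true, evacuate=false, inform_dataset=false, renew_sample=false, retain_backup=true, sign_directive=false, stand_down=true, summon_witness=false, vacate_premises=true, validate_patent=false); no atom is both obligatory and forbidden, so the set is consistent.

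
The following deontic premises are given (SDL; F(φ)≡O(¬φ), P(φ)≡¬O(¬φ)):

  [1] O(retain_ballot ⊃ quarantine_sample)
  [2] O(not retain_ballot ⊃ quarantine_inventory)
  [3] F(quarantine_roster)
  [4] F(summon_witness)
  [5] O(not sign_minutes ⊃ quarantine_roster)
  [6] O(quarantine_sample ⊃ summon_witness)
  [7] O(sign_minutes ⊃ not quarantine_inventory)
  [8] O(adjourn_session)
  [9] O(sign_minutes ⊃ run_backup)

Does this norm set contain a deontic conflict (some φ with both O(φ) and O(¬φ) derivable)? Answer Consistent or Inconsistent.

Inconsistent

Premise 4 is F(summon_witness), i.e. O(not summon_witness).
Premise 6, O(quarantine_sample ⊃ summon_witness), contraposes to O(not summon_witness ⊃ not quarantine_sample); with O(not summon_witness) we get O(not quarantine_sample).
Premise 1 is O(retain_ballot ⊃ quarantine_sample); contrapositively O(not quarantine_sample ⊃ not retain_ballot). Since O(not quarantine_sample) holds, K gives O(not retain_ballot).
With premise 2, O(not retain_ballot ⊃ quarantine_inventory), the K-axiom yields O(quarantine_inventory).
The contrapositive of premise 7 (O(sign_minutes ⊃ not quarantine_inventory)) is O(quarantine_inventory ⊃ not sign_minutes), and O(quarantine_inventory) is already established, so O(not sign_minutes).
With premise 5, O(not sign_minutes ⊃ quarantine_roster), the K-axiom yields O(quarantine_roster).
But premise 3, F(quarantine_roster), means O(not quarantine_roster).
We now have both O(quarantine_roster) and O(not quarantine_roster) — quarantine_roster is simultaneously obligatory and forbidden, violating the D-axiom.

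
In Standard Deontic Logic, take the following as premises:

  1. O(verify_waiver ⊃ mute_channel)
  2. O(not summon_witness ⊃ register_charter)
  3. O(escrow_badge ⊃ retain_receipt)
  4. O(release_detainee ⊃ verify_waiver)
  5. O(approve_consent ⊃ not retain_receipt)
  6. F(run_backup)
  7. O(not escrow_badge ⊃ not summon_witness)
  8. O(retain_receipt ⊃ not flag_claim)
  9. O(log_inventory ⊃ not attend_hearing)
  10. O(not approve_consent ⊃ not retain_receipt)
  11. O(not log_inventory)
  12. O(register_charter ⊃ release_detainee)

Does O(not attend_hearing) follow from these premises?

Premise 9 is O(log_inventory ⊃ not attend_hearing), but O(log_inventory) is not derivable from the premises, so it does not yield O(not attend_hearing).
No other premise forces O(not attend_hearing). An ideal world satisfying every premise can still have not attend_hearing false, so O(not attend_hearing) is not derivable.

No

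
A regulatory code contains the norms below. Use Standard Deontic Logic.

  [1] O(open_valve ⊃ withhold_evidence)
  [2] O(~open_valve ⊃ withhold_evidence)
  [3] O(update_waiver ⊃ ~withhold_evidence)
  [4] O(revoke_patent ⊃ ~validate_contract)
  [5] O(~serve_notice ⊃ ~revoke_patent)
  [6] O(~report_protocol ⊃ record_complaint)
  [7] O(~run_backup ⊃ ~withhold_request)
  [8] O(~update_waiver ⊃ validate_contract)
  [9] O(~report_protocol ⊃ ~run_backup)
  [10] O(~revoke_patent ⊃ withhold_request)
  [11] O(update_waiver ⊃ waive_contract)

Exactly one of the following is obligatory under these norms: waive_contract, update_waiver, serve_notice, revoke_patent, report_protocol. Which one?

report_protocol

Premises 2 and 1 are O(~open_valve ⊃ withhold_evidence) and O(open_valve ⊃ withhold_evidence); every ideal world satisfies ~open_valve or open_valve, so in either case withhold_evidence holds — hence O(withhold_evidence).
The contrapositive of premise 3 (O(update_waiver ⊃ ~withhold_evidence)) is O(withhold_evidence ⊃ ~update_waiver), and O(withhold_evidence) is already established, so O(~update_waiver).
With premise 8, O(~update_waiver ⊃ validate_contract), the K-axiom yields O(validate_contract).
Premise 4, O(revoke_patent ⊃ ~validate_contract), contraposes to O(validate_contract ⊃ ~revoke_patent); with O(validate_contract) we get O(~revoke_patent).
From O(~revoke_patent) and premise 10, O(~revoke_patent ⊃ withhold_request), we obtain O(withhold_request).
The contrapositive of premise 7 (O(~run_backup ⊃ ~withhold_request)) is O(withhold_request ⊃ run_backup), and O(withhold_request) is already established, so O(run_backup).
Premise 9, O(~report_protocol ⊃ ~run_backup), contraposes to O(run_backup ⊃ report_protocol); with O(run_backup) we get O(report_protocol).
So O(report_protocol) holds — report_protocol is obligatory. None of the other listed options is made obligatory by any chain of premises.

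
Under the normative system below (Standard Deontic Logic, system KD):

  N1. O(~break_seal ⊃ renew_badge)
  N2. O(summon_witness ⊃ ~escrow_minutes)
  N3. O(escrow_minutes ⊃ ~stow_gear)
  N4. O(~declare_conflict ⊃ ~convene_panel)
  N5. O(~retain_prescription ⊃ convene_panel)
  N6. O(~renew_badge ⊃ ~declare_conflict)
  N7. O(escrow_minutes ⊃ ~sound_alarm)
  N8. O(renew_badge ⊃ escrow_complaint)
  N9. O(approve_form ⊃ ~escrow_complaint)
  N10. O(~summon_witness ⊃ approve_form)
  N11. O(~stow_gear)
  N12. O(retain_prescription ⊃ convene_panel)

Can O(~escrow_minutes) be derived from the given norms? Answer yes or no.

Yes

By case analysis on ~retain_prescription: premise 5 gives O(~retain_prescription ⊃ convene_panel) and premise 12 gives O(retain_prescription ⊃ convene_panel), so O(convene_panel) either way.
Premise 4 is O(~declare_conflict ⊃ ~convene_panel); contrapositively O(convene_panel ⊃ declare_conflict). Since O(convene_panel) holds, K gives O(declare_conflict).
The contrapositive of premise 6 (O(~renew_badge ⊃ ~declare_conflict)) is O(declare_conflict ⊃ renew_badge), and O(declare_conflict) is already established, so O(renew_badge).
Premise 8 is O(renew_badge ⊃ escrow_complaint); since O(renew_badge), deontic closure gives O(escrow_complaint).
Premise 9 is O(approve_form ⊃ ~escrow_complaint); contrapositively O(escrow_complaint ⊃ ~approve_form). Since O(escrow_complaint) holds, K gives O(~approve_form).
Premise 10 is O(~summon_witness ⊃ approve_form); contrapositively O(~approve_form ⊃ summon_witness). Since O(~approve_form) holds, K gives O(summon_witness).
Applying K to premise 2 (O(summon_witness ⊃ ~escrow_minutes)) and O(summon_witness) yields O(~escrow_minutes).
Premises 1, 3, 7, 11 do not contribute to this derivation.
So O(~escrow_minutes) follows.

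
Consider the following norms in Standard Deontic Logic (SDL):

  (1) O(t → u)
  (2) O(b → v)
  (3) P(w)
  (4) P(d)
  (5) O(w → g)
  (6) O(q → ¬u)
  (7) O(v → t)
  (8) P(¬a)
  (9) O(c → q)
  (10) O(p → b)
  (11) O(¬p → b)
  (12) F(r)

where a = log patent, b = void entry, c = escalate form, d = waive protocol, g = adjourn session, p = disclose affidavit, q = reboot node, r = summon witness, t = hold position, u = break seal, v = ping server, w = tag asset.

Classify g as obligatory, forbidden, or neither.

Neither

Premise 5 is O(w → g), but O(w) is not derivable from the premises (the permission P(w) asserts only ¬O(¬w), not O(w)), so it does not yield O(g).
No premise or chain of K-axiom applications forces O(g), and none forces O(¬g). So g is neither obligatory nor forbidden under these norms.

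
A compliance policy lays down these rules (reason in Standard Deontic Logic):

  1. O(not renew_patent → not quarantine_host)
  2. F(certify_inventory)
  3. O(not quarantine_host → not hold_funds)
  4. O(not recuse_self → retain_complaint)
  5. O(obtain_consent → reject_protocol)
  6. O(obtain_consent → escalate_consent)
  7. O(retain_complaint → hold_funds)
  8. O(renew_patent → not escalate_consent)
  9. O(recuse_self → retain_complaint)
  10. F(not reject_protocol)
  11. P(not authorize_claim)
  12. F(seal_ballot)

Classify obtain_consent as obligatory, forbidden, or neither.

Forbidden

Premises 9 and 4 are O(recuse_self → retain_complaint) and O(not recuse_self → retain_complaint); every ideal world satisfies recuse_self or not recuse_self, so in either case retain_complaint holds — hence O(retain_complaint).
Applying K to premise 7 (O(retain_complaint → hold_funds)) and O(retain_complaint) yields O(hold_funds).
The contrapositive of premise 3 (O(not quarantine_host → not hold_funds)) is O(hold_funds → quarantine_host), and O(hold_funds) is already established, so O(quarantine_host).
Premise 1 is O(not renew_patent → not quarantine_host); contrapositively O(quarantine_host → renew_patent). Since O(quarantine_host) holds, K gives O(renew_patent).
With premise 8, O(renew_patent → not escalate_consent), the K-axiom yields O(not escalate_consent).
Premise 6, O(obtain_consent → escalate_consent), contraposes to O(not escalate_consent → not obtain_consent); with O(not escalate_consent) we get O(not obtain_consent).
Premises 2, 5, 10, 11, 12 do not contribute to this derivation.
Thus O(not obtain_consent), which is F(obtain_consent): obtain_consent is forbidden.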